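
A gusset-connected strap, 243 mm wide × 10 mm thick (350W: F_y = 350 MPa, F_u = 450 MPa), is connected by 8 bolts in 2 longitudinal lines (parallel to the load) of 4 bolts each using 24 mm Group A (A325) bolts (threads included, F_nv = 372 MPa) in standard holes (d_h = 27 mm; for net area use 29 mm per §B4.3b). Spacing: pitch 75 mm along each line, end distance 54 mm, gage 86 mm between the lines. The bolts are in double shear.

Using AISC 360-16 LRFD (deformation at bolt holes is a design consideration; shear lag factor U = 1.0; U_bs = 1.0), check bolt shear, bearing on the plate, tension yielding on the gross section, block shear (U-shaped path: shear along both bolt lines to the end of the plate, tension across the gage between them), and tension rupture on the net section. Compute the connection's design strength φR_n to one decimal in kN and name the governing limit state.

624.4 kN (net-section rupture governs)

Bolt shear: A_b = π(24)²/4 = 452.39 mm². φR_n = 0.75 × 372 × 452.39 × 8 × 2 = 2019.5 kN.
Bearing (10 mm plate, F_u = 450 MPa): end bolts L_c = 54 − 27/2 = 40.5, R_n = min(1.2×40.5×10×450, 2.4×24×10×450) = 218.7 kN/bolt; interior L_c = 75 − 27 = 48, R_n = 259.2 kN/bolt. φR_n = 0.75 × (2×218.7 + 6×259.2) = 1494.5 kN.
Tension yield (gross): A_g = 243×10 = 2430 mm². φR_n = 0.90 × 350 × 2430 = 765.5 kN.
Block shear: shear path 2×[54+3×75] = 2×279 mm, A_gv = 5580, A_nv = 2×(279 − 3.5×29)×10 = 3550 mm²; tension across gage: (86 − 1×29)×10 = 570 mm². R_n = min(0.6×450×3550, 0.6×350×5580) + 1.0×450×570 = min(958.5, 1171.8) + 256.5 = 1215 kN. φR_n = 0.75 × 1215 = 911.3 kN.
Tension rupture (net): A_n = (243 − 2×29)×10 = 1850 mm² (U = 1.0, A_e = A_n). φR_n = 0.75 × 450 × 1850 = 624.4 kN.
Governing: min(2019.5, 1494.5, 765.5, 911.3, 624.4) = 624.4 kN → net-section rupture.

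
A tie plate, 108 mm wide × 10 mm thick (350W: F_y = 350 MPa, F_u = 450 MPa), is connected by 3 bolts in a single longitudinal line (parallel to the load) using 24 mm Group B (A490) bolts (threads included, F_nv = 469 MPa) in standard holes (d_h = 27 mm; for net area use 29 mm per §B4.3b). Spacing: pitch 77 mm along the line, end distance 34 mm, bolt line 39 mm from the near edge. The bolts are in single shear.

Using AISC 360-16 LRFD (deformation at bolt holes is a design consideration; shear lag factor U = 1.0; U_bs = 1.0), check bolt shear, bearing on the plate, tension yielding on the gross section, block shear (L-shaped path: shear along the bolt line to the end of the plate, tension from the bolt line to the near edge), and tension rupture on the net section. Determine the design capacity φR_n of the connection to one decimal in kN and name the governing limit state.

Bolt shear: A_b = π(24)²/4 = 452.39 mm². φR_n = 0.75 × 469 × 452.39 × 3 × 1 = 477.4 kN.
Bearing (10 mm plate, F_u = 450 MPa): end bolts L_c = 34 − 27/2 = 20.5, R_n = min(1.2×20.5×10×450, 2.4×24×10×450) = 110.7 kN/bolt; interior L_c = 77 − 27 = 50, R_n = 259.2 kN/bolt. φR_n = 0.75 × (1×110.7 + 2×259.2) = 471.8 kN.
Tension yield (gross): A_g = 108×10 = 1080 mm². φR_n = 0.90 × 350 × 1080 = 340.2 kN.
Block shear: shear path 1×[34+2×77] = 1×188 mm, A_gv = 1880, A_nv = 1×(188 − 2.5×29)×10 = 1155 mm²; tension to near edge: (39 − 0.5×29)×10 = 245 mm². R_n = min(0.6×450×1155, 0.6×350×1880) + 1.0×450×245 = min(311.85, 394.8) + 110.25 = 422.1 kN. φR_n = 0.75 × 422.1 = 316.6 kN.
Tension rupture (net): A_n = (108 − 1×29)×10 = 790 mm² (U = 1.0, A_e = A_n). φR_n = 0.75 × 450 × 790 = 266.6 kN.
Governing: min(477.4, 471.8, 340.2, 316.6, 266.6) = 266.6 kN → net-section rupture.

266.6 kN (net-section rupture governs)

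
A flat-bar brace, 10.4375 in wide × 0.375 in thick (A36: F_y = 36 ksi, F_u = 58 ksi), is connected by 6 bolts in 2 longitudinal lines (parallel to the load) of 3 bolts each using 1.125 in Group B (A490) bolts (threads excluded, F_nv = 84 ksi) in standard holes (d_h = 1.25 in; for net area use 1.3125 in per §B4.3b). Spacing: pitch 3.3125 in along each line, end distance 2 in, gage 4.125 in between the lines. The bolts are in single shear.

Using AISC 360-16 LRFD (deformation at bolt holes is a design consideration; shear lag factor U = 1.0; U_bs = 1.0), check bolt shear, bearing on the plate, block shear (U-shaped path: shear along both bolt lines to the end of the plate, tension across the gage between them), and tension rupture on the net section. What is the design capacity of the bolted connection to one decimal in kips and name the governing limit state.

Bolt shear: A_b = π(1.125)²/4 = 0.99402 in². φR_n = 0.75 × 84 × 0.99402 × 6 × 1 = 375.7 kips.
Bearing (0.375 in plate, F_u = 58 ksi): end bolts L_c = 2 − 1.25/2 = 1.375, R_n = min(1.2×1.375×0.375×58, 2.4×1.125×0.375×58) = 35.888 kips/bolt; interior L_c = 3.3125 − 1.25 = 2.0625, R_n = 53.831 kips/bolt. φR_n = 0.75 × (2×35.888 + 4×53.831) = 215.3 kips.
Block shear: shear path 2×[2+2×3.3125] = 2×8.625 in, A_gv = 6.4688, A_nv = 2×(8.625 − 2.5×1.3125)×0.375 = 4.0078 in²; tension across gage: (4.125 − 1×1.3125)×0.375 = 1.0547 in². R_n = min(0.6×58×4.0078, 0.6×36×6.4688) + 1.0×58×1.0547 = min(139.47, 139.73) + 61.173 = 200.64 kips. φR_n = 0.75 × 200.64 = 150.5 kips.
Tension rupture (net): A_n = (10.4375 − 2×1.3125)×0.375 = 2.9297 in² (U = 1.0, A_e = A_n). φR_n = 0.75 × 58 × 2.9297 = 127.4 kips.
Governing: min(375.7, 215.3, 150.5, 127.4) = 127.4 kips → net-section rupture.

127.4 kips (net-section rupture governs)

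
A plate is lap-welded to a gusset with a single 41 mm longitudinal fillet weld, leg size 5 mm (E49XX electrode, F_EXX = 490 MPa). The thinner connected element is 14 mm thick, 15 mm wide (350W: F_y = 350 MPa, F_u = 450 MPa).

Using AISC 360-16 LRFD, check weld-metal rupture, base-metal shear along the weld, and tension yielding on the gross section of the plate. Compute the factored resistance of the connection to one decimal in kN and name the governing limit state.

32.0 kN (weld metal governs)

Weld metal: throat = 0.707×5 = 3.535 mm, L = 41 mm. φR_n = 0.75 × 0.6 × 490 × 3.535 × 41 = 32.0 kN.
Base metal shear (14 mm plate): yield φR_n = 1.0×0.6×350×14×41 = 120.5 kN; rupture φR_n = 0.75×0.6×450×14×41 = 116.2 kN; take 116.2 kN (rupture).
Tension yield (gross): A_g = 15×14 = 210 mm². φR_n = 0.90 × 350 × 210 = 66.2 kN.
Governing: min(32.0, 116.2, 66.2) = 32.0 kN → weld metal.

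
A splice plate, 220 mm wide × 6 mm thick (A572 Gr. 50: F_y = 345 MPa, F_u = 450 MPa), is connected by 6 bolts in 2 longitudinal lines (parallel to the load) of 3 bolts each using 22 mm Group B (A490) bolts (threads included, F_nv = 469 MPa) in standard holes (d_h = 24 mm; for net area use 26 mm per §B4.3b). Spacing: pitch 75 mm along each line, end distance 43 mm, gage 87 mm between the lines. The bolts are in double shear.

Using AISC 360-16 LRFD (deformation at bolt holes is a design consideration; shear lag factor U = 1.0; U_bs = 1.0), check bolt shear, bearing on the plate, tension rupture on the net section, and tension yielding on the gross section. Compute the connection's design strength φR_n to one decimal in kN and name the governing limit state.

340.2 kN (net-section rupture governs)

Bolt shear: A_b = π(22)²/4 = 380.13 mm². φR_n = 0.75 × 469 × 380.13 × 6 × 2 = 1604.5 kN.
Bearing (6 mm plate, F_u = 450 MPa): end bolts L_c = 43 − 24/2 = 31, R_n = min(1.2×31×6×450, 2.4×22×6×450) = 100.44 kN/bolt; interior L_c = 75 − 24 = 51, R_n = 142.56 kN/bolt. φR_n = 0.75 × (2×100.44 + 4×142.56) = 578.3 kN.
Tension rupture (net): A_n = (220 − 2×26)×6 = 1008 mm² (U = 1.0, A_e = A_n). φR_n = 0.75 × 450 × 1008 = 340.2 kN.
Tension yield (gross): A_g = 220×6 = 1320 mm². φR_n = 0.90 × 345 × 1320 = 409.9 kN.
Governing: min(1604.5, 578.3, 340.2, 409.9) = 340.2 kN → net-section rupture.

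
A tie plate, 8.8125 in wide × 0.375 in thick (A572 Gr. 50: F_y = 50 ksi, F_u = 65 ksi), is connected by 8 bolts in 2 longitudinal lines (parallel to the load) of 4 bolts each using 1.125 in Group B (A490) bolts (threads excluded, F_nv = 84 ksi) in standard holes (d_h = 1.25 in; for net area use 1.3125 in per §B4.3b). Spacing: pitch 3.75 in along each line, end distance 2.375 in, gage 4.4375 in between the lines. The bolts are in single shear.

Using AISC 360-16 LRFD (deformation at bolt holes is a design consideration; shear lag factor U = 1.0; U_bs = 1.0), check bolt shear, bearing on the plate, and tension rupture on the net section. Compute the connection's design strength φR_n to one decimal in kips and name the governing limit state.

Bolt shear: A_b = π(1.125)²/4 = 0.99402 in². φR_n = 0.75 × 84 × 0.99402 × 8 × 1 = 501.0 kips.
Bearing (0.375 in plate, F_u = 65 ksi): end bolts L_c = 2.375 − 1.25/2 = 1.75, R_n = min(1.2×1.75×0.375×65, 2.4×1.125×0.375×65) = 51.188 kips/bolt; interior L_c = 3.75 − 1.25 = 2.5, R_n = 65.813 kips/bolt. φR_n = 0.75 × (2×51.188 + 6×65.813) = 372.9 kips.
Tension rupture (net): A_n = (8.8125 − 2×1.3125)×0.375 = 2.3203 in² (U = 1.0, A_e = A_n). φR_n = 0.75 × 65 × 2.3203 = 113.1 kips.
Governing: min(501.0, 372.9, 113.1) = 113.1 kips → net-section rupture.

113.1 kips (net-section rupture governs)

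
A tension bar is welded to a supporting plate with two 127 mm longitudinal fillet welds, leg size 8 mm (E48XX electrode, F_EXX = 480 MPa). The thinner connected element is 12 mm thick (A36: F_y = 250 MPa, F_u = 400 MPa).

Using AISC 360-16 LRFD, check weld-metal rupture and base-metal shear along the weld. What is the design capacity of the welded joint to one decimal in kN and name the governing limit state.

310.3 kN (weld metal governs)

Weld metal: throat = 0.707×8 = 5.656 mm, L = 2×127 = 254 mm. φR_n = 0.75 × 0.6 × 480 × 5.656 × 254 = 310.3 kN.
Base metal shear (12 mm plate): yield φR_n = 1.0×0.6×250×12×254 = 457.2 kN; rupture φR_n = 0.75×0.6×400×12×254 = 548.6 kN; take 457.2 kN (yield).
Governing: min(310.3, 457.2) = 310.3 kN → weld metal.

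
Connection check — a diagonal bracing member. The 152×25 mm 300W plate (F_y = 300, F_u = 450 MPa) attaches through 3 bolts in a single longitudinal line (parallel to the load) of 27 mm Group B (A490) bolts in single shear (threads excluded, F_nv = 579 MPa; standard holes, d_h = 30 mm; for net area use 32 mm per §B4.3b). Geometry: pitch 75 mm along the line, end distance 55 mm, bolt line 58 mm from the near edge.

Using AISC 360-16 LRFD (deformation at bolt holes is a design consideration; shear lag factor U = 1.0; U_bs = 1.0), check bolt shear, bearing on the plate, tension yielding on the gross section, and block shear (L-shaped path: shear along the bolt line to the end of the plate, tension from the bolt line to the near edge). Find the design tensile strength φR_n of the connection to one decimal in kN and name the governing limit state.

745.9 kN (bolt shear governs)

Bolt shear: A_b = π(27)²/4 = 572.56 mm². φR_n = 0.75 × 579 × 572.56 × 3 × 1 = 745.9 kN.
Bearing (25 mm plate, F_u = 450 MPa): end bolts L_c = 55 − 30/2 = 40, R_n = min(1.2×40×25×450, 2.4×27×25×450) = 540 kN/bolt; interior L_c = 75 − 30 = 45, R_n = 607.5 kN/bolt. φR_n = 0.75 × (1×540 + 2×607.5) = 1316.3 kN.
Tension yield (gross): A_g = 152×25 = 3800 mm². φR_n = 0.90 × 300 × 3800 = 1026.0 kN.
Block shear: shear path 1×[55+2×75] = 1×205 mm, A_gv = 5125, A_nv = 1×(205 − 2.5×32)×25 = 3125 mm²; tension to near edge: (58 − 0.5×32)×25 = 1050 mm². R_n = min(0.6×450×3125, 0.6×300×5125) + 1.0×450×1050 = min(843.75, 922.5) + 472.5 = 1316.3 kN. φR_n = 0.75 × 1316.3 = 987.2 kN.
Governing: min(745.9, 1316.3, 1026.0, 987.2) = 745.9 kN → bolt shear.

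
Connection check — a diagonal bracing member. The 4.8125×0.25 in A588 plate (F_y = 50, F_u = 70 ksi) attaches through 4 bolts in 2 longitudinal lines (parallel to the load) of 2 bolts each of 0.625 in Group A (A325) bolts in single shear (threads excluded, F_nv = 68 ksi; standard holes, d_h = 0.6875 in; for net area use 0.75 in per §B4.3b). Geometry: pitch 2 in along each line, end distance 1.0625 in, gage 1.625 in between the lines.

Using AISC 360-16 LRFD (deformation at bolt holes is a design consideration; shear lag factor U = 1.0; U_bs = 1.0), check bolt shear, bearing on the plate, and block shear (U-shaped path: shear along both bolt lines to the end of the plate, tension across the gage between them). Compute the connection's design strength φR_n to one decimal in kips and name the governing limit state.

Bolt shear: A_b = π(0.625)²/4 = 0.3068 in². φR_n = 0.75 × 68 × 0.3068 × 4 × 1 = 62.6 kips.
Bearing (0.25 in plate, F_u = 70 ksi): end bolts L_c = 1.0625 − 0.6875/2 = 0.71875, R_n = min(1.2×0.71875×0.25×70, 2.4×0.625×0.25×70) = 15.094 kips/bolt; interior L_c = 2 − 0.6875 = 1.3125, R_n = 26.25 kips/bolt. φR_n = 0.75 × (2×15.094 + 2×26.25) = 62.0 kips.
Block shear: shear path 2×[1.0625+1×2] = 2×3.0625 in, A_gv = 1.5313, A_nv = 2×(3.0625 − 1.5×0.75)×0.25 = 0.96875 in²; tension across gage: (1.625 − 1×0.75)×0.25 = 0.21875 in². R_n = min(0.6×70×0.96875, 0.6×50×1.5313) + 1.0×70×0.21875 = min(40.688, 45.939) + 15.313 = 56.001 kips. φR_n = 0.75 × 56.001 = 42.0 kips.
Governing: min(62.6, 62.0, 42.0) = 42.0 kips → block shear.

42.0 kips (block shear governs)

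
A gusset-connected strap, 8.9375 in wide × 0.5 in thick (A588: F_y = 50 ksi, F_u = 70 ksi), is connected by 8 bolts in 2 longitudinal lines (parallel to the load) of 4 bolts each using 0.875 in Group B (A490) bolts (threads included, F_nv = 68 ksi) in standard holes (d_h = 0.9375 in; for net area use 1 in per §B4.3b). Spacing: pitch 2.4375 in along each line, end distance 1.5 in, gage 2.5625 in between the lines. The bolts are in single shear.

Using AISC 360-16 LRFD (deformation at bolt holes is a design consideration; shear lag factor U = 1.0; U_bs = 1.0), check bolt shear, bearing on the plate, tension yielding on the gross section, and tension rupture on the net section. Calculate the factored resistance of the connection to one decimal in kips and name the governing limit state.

Bolt shear: A_b = π(0.875)²/4 = 0.60132 in². φR_n = 0.75 × 68 × 0.60132 × 8 × 1 = 245.3 kips.
Bearing (0.5 in plate, F_u = 70 ksi): end bolts L_c = 1.5 − 0.9375/2 = 1.03125, R_n = min(1.2×1.03125×0.5×70, 2.4×0.875×0.5×70) = 43.313 kips/bolt; interior L_c = 2.4375 − 0.9375 = 1.5, R_n = 63 kips/bolt. φR_n = 0.75 × (2×43.313 + 6×63) = 348.5 kips.
Tension yield (gross): A_g = 8.9375×0.5 = 4.4688 in². φR_n = 0.90 × 50 × 4.4688 = 201.1 kips.
Tension rupture (net): A_n = (8.9375 − 2×1)×0.5 = 3.4688 in² (U = 1.0, A_e = A_n). φR_n = 0.75 × 70 × 3.4688 = 182.1 kips.
Governing: min(245.3, 348.5, 201.1, 182.1) = 182.1 kips → net-section rupture.

182.1 kips (net-section rupture governs)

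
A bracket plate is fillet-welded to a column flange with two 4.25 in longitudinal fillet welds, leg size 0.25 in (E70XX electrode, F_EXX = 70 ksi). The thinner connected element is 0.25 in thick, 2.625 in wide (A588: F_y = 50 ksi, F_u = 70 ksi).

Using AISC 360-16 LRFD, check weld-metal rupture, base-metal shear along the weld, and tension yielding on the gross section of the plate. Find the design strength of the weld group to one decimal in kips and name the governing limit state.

Weld metal: throat = 0.707×0.25 = 0.17675 in, L = 2×4.25 = 8.5 in. φR_n = 0.75 × 0.6 × 70 × 0.17675 × 8.5 = 47.3 kips.
Base metal shear (0.25 in plate): yield φR_n = 1.0×0.6×50×0.25×8.5 = 63.8 kips; rupture φR_n = 0.75×0.6×70×0.25×8.5 = 66.9 kips; take 63.8 kips (yield).
Tension yield (gross): A_g = 2.625×0.25 = 0.65625 in². φR_n = 0.90 × 50 × 0.65625 = 29.5 kips.
Governing: min(47.3, 63.8, 29.5) = 29.5 kips → gross-section yield.

29.5 kips (gross-section yield governs)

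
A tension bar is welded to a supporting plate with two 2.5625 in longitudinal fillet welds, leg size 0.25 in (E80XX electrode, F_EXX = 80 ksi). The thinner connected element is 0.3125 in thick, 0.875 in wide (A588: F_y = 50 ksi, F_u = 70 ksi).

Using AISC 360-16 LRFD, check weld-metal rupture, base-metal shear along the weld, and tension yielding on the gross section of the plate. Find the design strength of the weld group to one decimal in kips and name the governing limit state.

12.3 kips (gross-section yield governs)

Weld metal: throat = 0.707×0.25 = 0.17675 in, L = 2×2.5625 = 5.125 in. φR_n = 0.75 × 0.6 × 80 × 0.17675 × 5.125 = 32.6 kips.
Base metal shear (0.3125 in plate): yield φR_n = 1.0×0.6×50×0.3125×5.125 = 48.0 kips; rupture φR_n = 0.75×0.6×70×0.3125×5.125 = 50.4 kips; take 48.0 kips (yield).
Tension yield (gross): A_g = 0.875×0.3125 = 0.27344 in². φR_n = 0.90 × 50 × 0.27344 = 12.3 kips.
Governing: min(32.6, 48.0, 12.3) = 12.3 kips → gross-section yield.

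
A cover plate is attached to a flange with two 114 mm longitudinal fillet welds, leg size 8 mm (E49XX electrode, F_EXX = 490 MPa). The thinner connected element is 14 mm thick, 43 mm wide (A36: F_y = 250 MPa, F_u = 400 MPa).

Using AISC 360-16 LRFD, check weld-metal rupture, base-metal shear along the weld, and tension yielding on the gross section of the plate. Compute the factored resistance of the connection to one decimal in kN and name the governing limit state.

Weld metal: throat = 0.707×8 = 5.656 mm, L = 2×114 = 228 mm. φR_n = 0.75 × 0.6 × 490 × 5.656 × 228 = 284.3 kN.
Base metal shear (14 mm plate): yield φR_n = 1.0×0.6×250×14×228 = 478.8 kN; rupture φR_n = 0.75×0.6×400×14×228 = 574.6 kN; take 478.8 kN (yield).
Tension yield (gross): A_g = 43×14 = 602 mm². φR_n = 0.90 × 250 × 602 = 135.5 kN.
Governing: min(284.3, 478.8, 135.5) = 135.5 kN → gross-section yield.

135.5 kN (gross-section yield governs)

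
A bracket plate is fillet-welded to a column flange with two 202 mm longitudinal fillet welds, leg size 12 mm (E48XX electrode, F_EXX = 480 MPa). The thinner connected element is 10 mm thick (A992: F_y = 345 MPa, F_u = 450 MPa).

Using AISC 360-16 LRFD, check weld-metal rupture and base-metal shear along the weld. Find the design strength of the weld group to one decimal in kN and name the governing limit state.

Weld metal: throat = 0.707×12 = 8.484 mm, L = 2×202 = 404 mm. φR_n = 0.75 × 0.6 × 480 × 8.484 × 404 = 740.3 kN.
Base metal shear (10 mm plate): yield φR_n = 1.0×0.6×345×10×404 = 836.3 kN; rupture φR_n = 0.75×0.6×450×10×404 = 818.1 kN; take 818.1 kN (rupture).
Governing: min(740.3, 818.1) = 740.3 kN → weld metal.

740.3 kN (weld metal governs)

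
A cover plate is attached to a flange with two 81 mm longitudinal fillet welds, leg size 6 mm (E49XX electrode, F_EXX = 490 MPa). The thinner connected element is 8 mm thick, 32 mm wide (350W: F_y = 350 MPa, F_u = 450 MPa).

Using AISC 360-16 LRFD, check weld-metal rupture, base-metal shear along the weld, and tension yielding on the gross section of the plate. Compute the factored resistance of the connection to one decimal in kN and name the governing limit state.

Weld metal: throat = 0.707×6 = 4.242 mm, L = 2×81 = 162 mm. φR_n = 0.75 × 0.6 × 490 × 4.242 × 162 = 151.5 kN.
Base metal shear (8 mm plate): yield φR_n = 1.0×0.6×350×8×162 = 272.2 kN; rupture φR_n = 0.75×0.6×450×8×162 = 262.4 kN; take 262.4 kN (rupture).
Tension yield (gross): A_g = 32×8 = 256 mm². φR_n = 0.90 × 350 × 256 = 80.6 kN.
Governing: min(151.5, 262.4, 80.6) = 80.6 kN → gross-section yield.

80.6 kN (gross-section yield governs)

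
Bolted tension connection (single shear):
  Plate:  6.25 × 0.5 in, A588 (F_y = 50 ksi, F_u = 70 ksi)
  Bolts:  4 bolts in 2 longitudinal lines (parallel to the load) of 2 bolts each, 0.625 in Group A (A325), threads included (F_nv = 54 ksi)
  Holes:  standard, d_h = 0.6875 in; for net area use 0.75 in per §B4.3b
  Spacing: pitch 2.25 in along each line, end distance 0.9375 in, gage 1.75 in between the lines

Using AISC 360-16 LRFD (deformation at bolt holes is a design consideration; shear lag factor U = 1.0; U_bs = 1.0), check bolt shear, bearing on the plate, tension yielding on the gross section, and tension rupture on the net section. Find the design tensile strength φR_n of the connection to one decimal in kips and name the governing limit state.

Bolt shear: A_b = π(0.625)²/4 = 0.3068 in². φR_n = 0.75 × 54 × 0.3068 × 4 × 1 = 49.7 kips.
Bearing (0.5 in plate, F_u = 70 ksi): end bolts L_c = 0.9375 − 0.6875/2 = 0.59375, R_n = min(1.2×0.59375×0.5×70, 2.4×0.625×0.5×70) = 24.938 kips/bolt; interior L_c = 2.25 − 0.6875 = 1.5625, R_n = 52.5 kips/bolt. φR_n = 0.75 × (2×24.938 + 2×52.5) = 116.2 kips.
Tension yield (gross): A_g = 6.25×0.5 = 3.125 in². φR_n = 0.90 × 50 × 3.125 = 140.6 kips.
Tension rupture (net): A_n = (6.25 − 2×0.75)×0.5 = 2.375 in² (U = 1.0, A_e = A_n). φR_n = 0.75 × 70 × 2.375 = 124.7 kips.
Governing: min(49.7, 116.2, 140.6, 124.7) = 49.7 kips → bolt shear.

49.7 kips (bolt shear governs)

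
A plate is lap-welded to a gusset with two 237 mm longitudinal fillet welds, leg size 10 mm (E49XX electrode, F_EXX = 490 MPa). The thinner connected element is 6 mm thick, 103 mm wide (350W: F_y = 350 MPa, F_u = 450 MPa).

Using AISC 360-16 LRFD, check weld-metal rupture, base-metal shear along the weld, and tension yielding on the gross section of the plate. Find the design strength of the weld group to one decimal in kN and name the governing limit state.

194.7 kN (gross-section yield governs)

Weld metal: throat = 0.707×10 = 7.07 mm, L = 2×237 = 474 mm. φR_n = 0.75 × 0.6 × 490 × 7.07 × 474 = 738.9 kN.
Base metal shear (6 mm plate): yield φR_n = 1.0×0.6×350×6×474 = 597.2 kN; rupture φR_n = 0.75×0.6×450×6×474 = 575.9 kN; take 575.9 kN (rupture).
Tension yield (gross): A_g = 103×6 = 618 mm². φR_n = 0.90 × 350 × 618 = 194.7 kN.
Governing: min(738.9, 575.9, 194.7) = 194.7 kN → gross-section yield.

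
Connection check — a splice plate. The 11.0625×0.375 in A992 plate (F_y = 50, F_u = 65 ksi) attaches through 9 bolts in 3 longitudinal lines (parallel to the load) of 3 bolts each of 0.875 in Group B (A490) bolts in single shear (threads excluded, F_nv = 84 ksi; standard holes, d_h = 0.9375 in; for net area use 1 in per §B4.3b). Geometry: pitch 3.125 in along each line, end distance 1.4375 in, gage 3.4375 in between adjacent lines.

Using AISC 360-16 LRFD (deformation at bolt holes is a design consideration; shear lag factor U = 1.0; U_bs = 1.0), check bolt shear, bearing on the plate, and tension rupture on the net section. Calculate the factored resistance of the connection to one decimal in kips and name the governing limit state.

147.4 kips (net-section rupture governs)

Bolt shear: A_b = π(0.875)²/4 = 0.60132 in². φR_n = 0.75 × 84 × 0.60132 × 9 × 1 = 340.9 kips.
Bearing (0.375 in plate, F_u = 65 ksi): end bolts L_c = 1.4375 − 0.9375/2 = 0.96875, R_n = min(1.2×0.96875×0.375×65, 2.4×0.875×0.375×65) = 28.336 kips/bolt; interior L_c = 3.125 − 0.9375 = 2.1875, R_n = 51.188 kips/bolt. φR_n = 0.75 × (3×28.336 + 6×51.188) = 294.1 kips.
Tension rupture (net): A_n = (11.0625 − 3×1)×0.375 = 3.0234 in² (U = 1.0, A_e = A_n). φR_n = 0.75 × 65 × 3.0234 = 147.4 kips.
Governing: min(340.9, 294.1, 147.4) = 147.4 kips → net-section rupture.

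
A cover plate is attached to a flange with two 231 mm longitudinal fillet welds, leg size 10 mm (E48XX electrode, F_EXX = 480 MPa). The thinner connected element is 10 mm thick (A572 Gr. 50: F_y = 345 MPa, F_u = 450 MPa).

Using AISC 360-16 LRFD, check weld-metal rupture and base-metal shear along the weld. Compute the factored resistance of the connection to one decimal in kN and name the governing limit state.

Weld metal: throat = 0.707×10 = 7.07 mm, L = 2×231 = 462 mm. φR_n = 0.75 × 0.6 × 480 × 7.07 × 462 = 705.5 kN.
Base metal shear (10 mm plate): yield φR_n = 1.0×0.6×345×10×462 = 956.3 kN; rupture φR_n = 0.75×0.6×450×10×462 = 935.6 kN; take 935.6 kN (rupture).
Governing: min(705.5, 935.6) = 705.5 kN → weld metal.

705.5 kN (weld metal governs)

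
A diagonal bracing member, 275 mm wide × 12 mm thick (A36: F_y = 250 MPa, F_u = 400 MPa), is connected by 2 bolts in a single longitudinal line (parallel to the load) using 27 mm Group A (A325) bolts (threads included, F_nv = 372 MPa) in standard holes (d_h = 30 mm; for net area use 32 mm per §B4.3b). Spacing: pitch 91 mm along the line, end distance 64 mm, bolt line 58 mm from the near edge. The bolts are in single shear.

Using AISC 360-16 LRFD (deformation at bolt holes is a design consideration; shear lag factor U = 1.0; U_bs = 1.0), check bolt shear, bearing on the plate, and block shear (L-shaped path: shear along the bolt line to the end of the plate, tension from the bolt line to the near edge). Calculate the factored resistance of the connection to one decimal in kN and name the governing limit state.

319.5 kN (bolt shear governs)

Bolt shear: A_b = π(27)²/4 = 572.56 mm². φR_n = 0.75 × 372 × 572.56 × 2 × 1 = 319.5 kN.
Bearing (12 mm plate, F_u = 400 MPa): end bolts L_c = 64 − 30/2 = 49, R_n = min(1.2×49×12×400, 2.4×27×12×400) = 282.24 kN/bolt; interior L_c = 91 − 30 = 61, R_n = 311.04 kN/bolt. φR_n = 0.75 × (1×282.24 + 1×311.04) = 445.0 kN.
Block shear: shear path 1×[64+1×91] = 1×155 mm, A_gv = 1860, A_nv = 1×(155 − 1.5×32)×12 = 1284 mm²; tension to near edge: (58 − 0.5×32)×12 = 504 mm². R_n = min(0.6×400×1284, 0.6×250×1860) + 1.0×400×504 = min(308.16, 279) + 201.6 = 480.6 kN. φR_n = 0.75 × 480.6 = 360.5 kN.
Governing: min(319.5, 445.0, 360.5) = 319.5 kN → bolt shear.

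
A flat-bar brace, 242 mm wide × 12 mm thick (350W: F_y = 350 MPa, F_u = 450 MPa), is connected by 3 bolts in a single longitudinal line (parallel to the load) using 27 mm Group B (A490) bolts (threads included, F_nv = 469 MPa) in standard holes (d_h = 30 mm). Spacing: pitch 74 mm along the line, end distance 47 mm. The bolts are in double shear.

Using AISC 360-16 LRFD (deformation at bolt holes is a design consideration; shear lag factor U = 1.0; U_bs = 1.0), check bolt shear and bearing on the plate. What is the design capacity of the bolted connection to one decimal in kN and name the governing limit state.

Bolt shear: A_b = π(27)²/4 = 572.56 mm². φR_n = 0.75 × 469 × 572.56 × 3 × 2 = 1208.4 kN.
Bearing (12 mm plate, F_u = 450 MPa): end bolts L_c = 47 − 30/2 = 32, R_n = min(1.2×32×12×450, 2.4×27×12×450) = 207.36 kN/bolt; interior L_c = 74 − 30 = 44, R_n = 285.12 kN/bolt. φR_n = 0.75 × (1×207.36 + 2×285.12) = 583.2 kN.
Governing: min(1208.4, 583.2) = 583.2 kN → bearing.

583.2 kN (bearing governs)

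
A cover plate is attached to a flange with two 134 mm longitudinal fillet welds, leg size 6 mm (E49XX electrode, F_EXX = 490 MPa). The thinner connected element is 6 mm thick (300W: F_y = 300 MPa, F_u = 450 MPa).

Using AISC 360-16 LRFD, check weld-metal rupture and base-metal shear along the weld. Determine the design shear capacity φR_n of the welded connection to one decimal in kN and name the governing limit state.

250.7 kN (weld metal governs)

Weld metal: throat = 0.707×6 = 4.242 mm, L = 2×134 = 268 mm. φR_n = 0.75 × 0.6 × 490 × 4.242 × 268 = 250.7 kN.
Base metal shear (6 mm plate): yield φR_n = 1.0×0.6×300×6×268 = 289.4 kN; rupture φR_n = 0.75×0.6×450×6×268 = 325.6 kN; take 289.4 kN (yield).
Governing: min(250.7, 289.4) = 250.7 kN → weld metal.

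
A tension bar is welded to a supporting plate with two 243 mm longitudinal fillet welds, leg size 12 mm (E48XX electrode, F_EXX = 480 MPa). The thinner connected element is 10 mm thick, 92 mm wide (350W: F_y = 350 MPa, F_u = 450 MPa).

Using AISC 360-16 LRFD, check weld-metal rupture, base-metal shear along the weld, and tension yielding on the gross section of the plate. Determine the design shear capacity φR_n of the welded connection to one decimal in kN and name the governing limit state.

289.8 kN (gross-section yield governs)

Weld metal: throat = 0.707×12 = 8.484 mm, L = 2×243 = 486 mm. φR_n = 0.75 × 0.6 × 480 × 8.484 × 486 = 890.6 kN.
Base metal shear (10 mm plate): yield φR_n = 1.0×0.6×350×10×486 = 1020.6 kN; rupture φR_n = 0.75×0.6×450×10×486 = 984.2 kN; take 984.2 kN (rupture).
Tension yield (gross): A_g = 92×10 = 920 mm². φR_n = 0.90 × 350 × 920 = 289.8 kN.
Governing: min(890.6, 984.2, 289.8) = 289.8 kN → gross-section yield.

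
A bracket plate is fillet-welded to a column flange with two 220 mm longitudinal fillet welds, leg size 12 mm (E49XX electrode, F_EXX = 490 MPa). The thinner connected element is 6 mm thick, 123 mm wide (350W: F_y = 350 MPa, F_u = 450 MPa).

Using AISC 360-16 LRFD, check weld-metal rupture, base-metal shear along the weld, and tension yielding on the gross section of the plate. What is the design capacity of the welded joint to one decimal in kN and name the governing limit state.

Weld metal: throat = 0.707×12 = 8.484 mm, L = 2×220 = 440 mm. φR_n = 0.75 × 0.6 × 490 × 8.484 × 440 = 823.1 kN.
Base metal shear (6 mm plate): yield φR_n = 1.0×0.6×350×6×440 = 554.4 kN; rupture φR_n = 0.75×0.6×450×6×440 = 534.6 kN; take 534.6 kN (rupture).
Tension yield (gross): A_g = 123×6 = 738 mm². φR_n = 0.90 × 350 × 738 = 232.5 kN.
Governing: min(823.1, 534.6, 232.5) = 232.5 kN → gross-section yield.

232.5 kN (gross-section yield governs)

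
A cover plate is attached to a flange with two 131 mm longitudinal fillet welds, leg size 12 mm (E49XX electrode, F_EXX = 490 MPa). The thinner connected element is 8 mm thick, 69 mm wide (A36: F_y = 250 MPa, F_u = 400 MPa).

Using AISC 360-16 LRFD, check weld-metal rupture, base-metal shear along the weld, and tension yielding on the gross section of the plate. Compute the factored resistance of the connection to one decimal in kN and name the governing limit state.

124.2 kN (gross-section yield governs)

Weld metal: throat = 0.707×12 = 8.484 mm, L = 2×131 = 262 mm. φR_n = 0.75 × 0.6 × 490 × 8.484 × 262 = 490.1 kN.
Base metal shear (8 mm plate): yield φR_n = 1.0×0.6×250×8×262 = 314.4 kN; rupture φR_n = 0.75×0.6×400×8×262 = 377.3 kN; take 314.4 kN (yield).
Tension yield (gross): A_g = 69×8 = 552 mm². φR_n = 0.90 × 250 × 552 = 124.2 kN.
Governing: min(490.1, 314.4, 124.2) = 124.2 kN → gross-section yield.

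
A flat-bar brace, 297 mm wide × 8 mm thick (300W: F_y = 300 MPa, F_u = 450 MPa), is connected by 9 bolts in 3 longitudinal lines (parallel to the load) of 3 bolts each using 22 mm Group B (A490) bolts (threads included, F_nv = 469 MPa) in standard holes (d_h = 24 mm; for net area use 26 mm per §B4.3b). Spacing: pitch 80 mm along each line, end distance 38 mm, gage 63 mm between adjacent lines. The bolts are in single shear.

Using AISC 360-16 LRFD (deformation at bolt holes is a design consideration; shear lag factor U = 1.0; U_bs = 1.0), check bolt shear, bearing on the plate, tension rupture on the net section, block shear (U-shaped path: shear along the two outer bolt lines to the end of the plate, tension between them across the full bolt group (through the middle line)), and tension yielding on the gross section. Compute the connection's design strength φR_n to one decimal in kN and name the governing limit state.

Bolt shear: A_b = π(22)²/4 = 380.13 mm². φR_n = 0.75 × 469 × 380.13 × 9 × 1 = 1203.4 kN.
Bearing (8 mm plate, F_u = 450 MPa): end bolts L_c = 38 − 24/2 = 26, R_n = min(1.2×26×8×450, 2.4×22×8×450) = 112.32 kN/bolt; interior L_c = 80 − 24 = 56, R_n = 190.08 kN/bolt. φR_n = 0.75 × (3×112.32 + 6×190.08) = 1108.1 kN.
Tension rupture (net): A_n = (297 − 3×26)×8 = 1752 mm² (U = 1.0, A_e = A_n). φR_n = 0.75 × 450 × 1752 = 591.3 kN.
Block shear: shear path 2×[38+2×80] = 2×198 mm, A_gv = 3168, A_nv = 2×(198 − 2.5×26)×8 = 2128 mm²; tension across gage: (126 − 2×26)×8 = 592 mm². R_n = min(0.6×450×2128, 0.6×300×3168) + 1.0×450×592 = min(574.56, 570.24) + 266.4 = 836.64 kN. φR_n = 0.75 × 836.64 = 627.5 kN.
Tension yield (gross): A_g = 297×8 = 2376 mm². φR_n = 0.90 × 300 × 2376 = 641.5 kN.
Governing: min(1203.4, 1108.1, 591.3, 627.5, 641.5) = 591.3 kN → net-section rupture.

591.3 kN (net-section rupture governs)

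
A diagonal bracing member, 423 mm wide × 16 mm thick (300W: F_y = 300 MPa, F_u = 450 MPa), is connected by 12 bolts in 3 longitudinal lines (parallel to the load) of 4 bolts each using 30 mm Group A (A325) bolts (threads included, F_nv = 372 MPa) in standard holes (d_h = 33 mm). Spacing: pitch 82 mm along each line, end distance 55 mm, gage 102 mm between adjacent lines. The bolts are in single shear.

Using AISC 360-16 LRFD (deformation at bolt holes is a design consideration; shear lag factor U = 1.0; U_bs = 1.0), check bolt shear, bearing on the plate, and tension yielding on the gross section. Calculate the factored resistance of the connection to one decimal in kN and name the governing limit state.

1827.4 kN (gross-section yield governs)

Bolt shear: A_b = π(30)²/4 = 706.86 mm². φR_n = 0.75 × 372 × 706.86 × 12 × 1 = 2366.6 kN.
Bearing (16 mm plate, F_u = 450 MPa): end bolts L_c = 55 − 33/2 = 38.5, R_n = min(1.2×38.5×16×450, 2.4×30×16×450) = 332.64 kN/bolt; interior L_c = 82 − 33 = 49, R_n = 423.36 kN/bolt. φR_n = 0.75 × (3×332.64 + 9×423.36) = 3606.1 kN.
Tension yield (gross): A_g = 423×16 = 6768 mm². φR_n = 0.90 × 300 × 6768 = 1827.4 kN.
Governing: min(2366.6, 3606.1, 1827.4) = 1827.4 kN → gross-section yield.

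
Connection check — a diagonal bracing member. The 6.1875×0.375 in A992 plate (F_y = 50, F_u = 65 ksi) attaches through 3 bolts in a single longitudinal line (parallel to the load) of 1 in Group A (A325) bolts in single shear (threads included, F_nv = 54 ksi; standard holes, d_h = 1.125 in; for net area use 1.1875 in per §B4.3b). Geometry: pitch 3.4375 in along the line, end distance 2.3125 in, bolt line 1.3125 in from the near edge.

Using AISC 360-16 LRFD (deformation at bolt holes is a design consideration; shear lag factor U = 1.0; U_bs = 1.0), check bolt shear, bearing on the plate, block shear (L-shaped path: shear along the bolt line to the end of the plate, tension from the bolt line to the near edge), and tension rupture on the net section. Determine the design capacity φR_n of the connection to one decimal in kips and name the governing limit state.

Bolt shear: A_b = π(1)²/4 = 0.7854 in². φR_n = 0.75 × 54 × 0.7854 × 3 × 1 = 95.4 kips.
Bearing (0.375 in plate, F_u = 65 ksi): end bolts L_c = 2.3125 − 1.125/2 = 1.75, R_n = min(1.2×1.75×0.375×65, 2.4×1×0.375×65) = 51.188 kips/bolt; interior L_c = 3.4375 − 1.125 = 2.3125, R_n = 58.5 kips/bolt. φR_n = 0.75 × (1×51.188 + 2×58.5) = 126.1 kips.
Block shear: shear path 1×[2.3125+2×3.4375] = 1×9.1875 in, A_gv = 3.4453, A_nv = 1×(9.1875 − 2.5×1.1875)×0.375 = 2.332 in²; tension to near edge: (1.3125 − 0.5×1.1875)×0.375 = 0.26953 in². R_n = min(0.6×65×2.332, 0.6×50×3.4453) + 1.0×65×0.26953 = min(90.948, 103.36) + 17.519 = 108.47 kips. φR_n = 0.75 × 108.47 = 81.4 kips.
Tension rupture (net): A_n = (6.1875 − 1×1.1875)×0.375 = 1.875 in² (U = 1.0, A_e = A_n). φR_n = 0.75 × 65 × 1.875 = 91.4 kips.
Governing: min(95.4, 126.1, 81.4, 91.4) = 81.4 kips → block shear.

81.4 kips (block shear governs)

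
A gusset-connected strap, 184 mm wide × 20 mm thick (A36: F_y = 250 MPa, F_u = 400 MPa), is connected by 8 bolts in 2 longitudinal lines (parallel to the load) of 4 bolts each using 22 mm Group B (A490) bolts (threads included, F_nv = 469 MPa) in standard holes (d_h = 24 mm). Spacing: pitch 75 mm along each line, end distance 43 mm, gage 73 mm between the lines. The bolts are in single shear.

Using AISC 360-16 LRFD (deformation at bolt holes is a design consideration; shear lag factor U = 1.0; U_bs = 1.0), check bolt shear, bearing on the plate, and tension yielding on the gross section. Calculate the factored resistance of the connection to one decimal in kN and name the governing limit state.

Bolt shear: A_b = π(22)²/4 = 380.13 mm². φR_n = 0.75 × 469 × 380.13 × 8 × 1 = 1069.7 kN.
Bearing (20 mm plate, F_u = 400 MPa): end bolts L_c = 43 − 24/2 = 31, R_n = min(1.2×31×20×400, 2.4×22×20×400) = 297.6 kN/bolt; interior L_c = 75 − 24 = 51, R_n = 422.4 kN/bolt. φR_n = 0.75 × (2×297.6 + 6×422.4) = 2347.2 kN.
Tension yield (gross): A_g = 184×20 = 3680 mm². φR_n = 0.90 × 250 × 3680 = 828.0 kN.
Governing: min(1069.7, 2347.2, 828.0) = 828.0 kN → gross-section yield.

828.0 kN (gross-section yield governs)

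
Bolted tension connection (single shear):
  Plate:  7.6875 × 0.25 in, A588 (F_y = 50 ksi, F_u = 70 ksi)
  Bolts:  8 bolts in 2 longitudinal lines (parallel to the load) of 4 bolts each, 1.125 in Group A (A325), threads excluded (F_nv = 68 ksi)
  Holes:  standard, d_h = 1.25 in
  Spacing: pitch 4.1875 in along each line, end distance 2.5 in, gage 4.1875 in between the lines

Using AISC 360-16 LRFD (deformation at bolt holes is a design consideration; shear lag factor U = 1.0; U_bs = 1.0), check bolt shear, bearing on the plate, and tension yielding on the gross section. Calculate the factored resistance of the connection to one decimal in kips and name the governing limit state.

Bolt shear: A_b = π(1.125)²/4 = 0.99402 in². φR_n = 0.75 × 68 × 0.99402 × 8 × 1 = 405.6 kips.
Bearing (0.25 in plate, F_u = 70 ksi): end bolts L_c = 2.5 − 1.25/2 = 1.875, R_n = min(1.2×1.875×0.25×70, 2.4×1.125×0.25×70) = 39.375 kips/bolt; interior L_c = 4.1875 − 1.25 = 2.9375, R_n = 47.25 kips/bolt. φR_n = 0.75 × (2×39.375 + 6×47.25) = 271.7 kips.
Tension yield (gross): A_g = 7.6875×0.25 = 1.9219 in². φR_n = 0.90 × 50 × 1.9219 = 86.5 kips.
Governing: min(405.6, 271.7, 86.5) = 86.5 kips → gross-section yield.

86.5 kips (gross-section yield governs)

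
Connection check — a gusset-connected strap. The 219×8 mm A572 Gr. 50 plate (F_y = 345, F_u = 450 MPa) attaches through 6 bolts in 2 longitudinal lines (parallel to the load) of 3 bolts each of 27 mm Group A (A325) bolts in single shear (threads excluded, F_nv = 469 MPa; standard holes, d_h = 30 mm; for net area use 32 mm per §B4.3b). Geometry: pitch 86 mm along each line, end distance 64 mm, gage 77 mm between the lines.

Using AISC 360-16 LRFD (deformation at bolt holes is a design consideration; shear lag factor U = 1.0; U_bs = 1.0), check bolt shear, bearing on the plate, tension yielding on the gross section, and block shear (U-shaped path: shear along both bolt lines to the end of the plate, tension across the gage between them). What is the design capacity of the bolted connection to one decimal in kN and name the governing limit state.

544.0 kN (gross-section yield governs)

Bolt shear: A_b = π(27)²/4 = 572.56 mm². φR_n = 0.75 × 469 × 572.56 × 6 × 1 = 1208.4 kN.
Bearing (8 mm plate, F_u = 450 MPa): end bolts L_c = 64 − 30/2 = 49, R_n = min(1.2×49×8×450, 2.4×27×8×450) = 211.68 kN/bolt; interior L_c = 86 − 30 = 56, R_n = 233.28 kN/bolt. φR_n = 0.75 × (2×211.68 + 4×233.28) = 1017.4 kN.
Tension yield (gross): A_g = 219×8 = 1752 mm². φR_n = 0.90 × 345 × 1752 = 544.0 kN.
Block shear: shear path 2×[64+2×86] = 2×236 mm, A_gv = 3776, A_nv = 2×(236 − 2.5×32)×8 = 2496 mm²; tension across gage: (77 − 1×32)×8 = 360 mm². R_n = min(0.6×450×2496, 0.6×345×3776) + 1.0×450×360 = min(673.92, 781.63) + 162 = 835.92 kN. φR_n = 0.75 × 835.92 = 626.9 kN.
Governing: min(1208.4, 1017.4, 544.0, 626.9) = 544.0 kN → gross-section yield.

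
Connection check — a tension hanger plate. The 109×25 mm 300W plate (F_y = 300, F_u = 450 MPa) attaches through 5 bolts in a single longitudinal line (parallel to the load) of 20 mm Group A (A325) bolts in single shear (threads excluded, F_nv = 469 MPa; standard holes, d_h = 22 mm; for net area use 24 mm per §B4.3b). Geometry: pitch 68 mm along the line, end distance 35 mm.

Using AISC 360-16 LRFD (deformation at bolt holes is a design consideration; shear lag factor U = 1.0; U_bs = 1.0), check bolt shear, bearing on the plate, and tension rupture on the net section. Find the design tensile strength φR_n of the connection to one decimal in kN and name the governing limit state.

552.5 kN (bolt shear governs)

Bolt shear: A_b = π(20)²/4 = 314.16 mm². φR_n = 0.75 × 469 × 314.16 × 5 × 1 = 552.5 kN.
Bearing (25 mm plate, F_u = 450 MPa): end bolts L_c = 35 − 22/2 = 24, R_n = min(1.2×24×25×450, 2.4×20×25×450) = 324 kN/bolt; interior L_c = 68 − 22 = 46, R_n = 540 kN/bolt. φR_n = 0.75 × (1×324 + 4×540) = 1863.0 kN.
Tension rupture (net): A_n = (109 − 1×24)×25 = 2125 mm² (U = 1.0, A_e = A_n). φR_n = 0.75 × 450 × 2125 = 717.2 kN.
Governing: min(552.5, 1863.0, 717.2) = 552.5 kN → bolt shear.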